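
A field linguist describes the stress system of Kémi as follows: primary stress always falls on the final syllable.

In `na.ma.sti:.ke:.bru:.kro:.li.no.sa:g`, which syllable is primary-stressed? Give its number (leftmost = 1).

9

The word has 9 syllables; the final syllable is syllable 9 (sa:g).
Primary stress: syllable 9 → na.ma.sti:.ke:.bru:.kro:.li.no.ˈsa:g.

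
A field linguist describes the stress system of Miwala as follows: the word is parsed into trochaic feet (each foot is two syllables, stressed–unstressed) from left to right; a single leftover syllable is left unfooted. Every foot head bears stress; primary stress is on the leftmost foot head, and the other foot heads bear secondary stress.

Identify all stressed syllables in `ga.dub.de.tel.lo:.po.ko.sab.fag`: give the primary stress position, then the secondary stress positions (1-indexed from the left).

primary 1, secondary 3, 5, 7

Parse left to right into trochaic (ˈσσ) feet: (ˈga.dub) (ˈde.tel) (ˈlo:.po) (ˈko.sab) fag. Syllable 9 is left unfooted.
Foot heads (stressed positions): 1, 3, 5, 7.
End Rule Leftmost: primary stress on the leftmost head = syllable 1.
Secondary stress on 3, 5, 7: ˈga.dub.ˌde.tel.ˌlo:.po.ˌko.sab.fag.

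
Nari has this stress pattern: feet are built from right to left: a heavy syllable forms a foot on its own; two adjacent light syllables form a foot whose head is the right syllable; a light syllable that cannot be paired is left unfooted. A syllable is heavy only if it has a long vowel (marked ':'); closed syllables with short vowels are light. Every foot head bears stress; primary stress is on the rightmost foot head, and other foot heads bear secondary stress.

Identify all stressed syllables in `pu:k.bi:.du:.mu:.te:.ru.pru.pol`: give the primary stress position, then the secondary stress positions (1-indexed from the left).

Weights: 1 pu:k H, 2 bi: H, 3 du: H, 4 mu: H, 5 te: H, 6 ru L, 7 pru L, 8 pol L.
Parse right to left (heavy = foot alone; LL = one foot; stranded L unfooted): (ˈpu:k) (ˈbi:) (ˈdu:) (ˈmu:) (ˈte:) ru (pru.ˈpol).
Foot heads: 1, 2, 3, 4, 5, 8.
Primary stress on the rightmost head = syllable 8.
Secondary stress on 1, 2, 3, 4, 5: ˌpu:k.ˌbi:.ˌdu:.ˌmu:.ˌte:.ru.pru.ˈpol.

primary 8, secondary 1, 2, 3, 4, 5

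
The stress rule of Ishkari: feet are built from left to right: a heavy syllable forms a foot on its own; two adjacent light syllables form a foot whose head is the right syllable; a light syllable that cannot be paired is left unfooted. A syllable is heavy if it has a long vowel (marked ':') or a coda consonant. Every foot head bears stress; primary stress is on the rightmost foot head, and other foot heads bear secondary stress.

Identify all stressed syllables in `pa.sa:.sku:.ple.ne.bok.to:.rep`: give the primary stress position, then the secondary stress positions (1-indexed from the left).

primary 8, secondary 2, 3, 5, 6, 7

Weights: 1 pa L, 2 sa: H, 3 sku: H, 4 ple L, 5 ne L, 6 bok H, 7 to: H, 8 rep H.
Parse left to right (heavy = foot alone; LL = one foot; stranded L unfooted): pa (ˈsa:) (ˈsku:) (ple.ˈne) (ˈbok) (ˈto:) (ˈrep).
Foot heads: 2, 3, 5, 6, 7, 8.
Primary stress on the rightmost head = syllable 8.
Secondary stress on 2, 3, 5, 6, 7: pa.ˌsa:.ˌsku:.ple.ˌne.ˌbok.ˌto:.ˈrep.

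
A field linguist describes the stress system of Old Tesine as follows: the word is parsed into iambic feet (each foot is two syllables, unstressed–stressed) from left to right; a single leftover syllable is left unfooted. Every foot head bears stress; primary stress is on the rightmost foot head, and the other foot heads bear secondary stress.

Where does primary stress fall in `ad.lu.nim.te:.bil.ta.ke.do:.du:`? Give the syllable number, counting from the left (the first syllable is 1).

Parse left to right into iambic (σˈσ) feet: (ad.ˈlu) (nim.ˈte:) (bil.ˈta) (ke.ˈdo:) du:. Syllable 9 is left unfooted.
Foot heads (stressed positions): 2, 4, 6, 8.
End Rule Rightmost: primary stress on the rightmost head = syllable 8.
Primary stress: syllable 8 → ad.lu.nim.te:.bil.ta.ke.ˈdo:.du:.

8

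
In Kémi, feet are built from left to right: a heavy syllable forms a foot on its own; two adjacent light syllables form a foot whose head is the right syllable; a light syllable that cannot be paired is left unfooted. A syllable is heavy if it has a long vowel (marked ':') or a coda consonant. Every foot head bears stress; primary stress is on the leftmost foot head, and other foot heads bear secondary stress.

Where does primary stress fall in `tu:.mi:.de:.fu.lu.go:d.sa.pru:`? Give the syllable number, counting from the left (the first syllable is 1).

Weights: 1 tu: H, 2 mi: H, 3 de: H, 4 fu L, 5 lu L, 6 go:d H, 7 sa L, 8 pru: H.
Parse left to right (heavy = foot alone; LL = one foot; stranded L unfooted): (ˈtu:) (ˈmi:) (ˈde:) (fu.ˈlu) (ˈgo:d) sa (ˈpru:).
Foot heads: 1, 2, 3, 5, 6, 8.
Primary stress on the leftmost head = syllable 1.
Primary stress: syllable 1 → ˈtu:.mi:.de:.fu.lu.go:d.sa.pru:.

1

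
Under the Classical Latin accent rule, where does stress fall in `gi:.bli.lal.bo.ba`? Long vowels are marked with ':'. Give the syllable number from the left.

3

Classical Latin: stress the penult if heavy (long vowel or closed), else the antepenult.
Weights: 3 lal H, 4 bo L, 5 ba L.
The penult (syllable 4, bo) is light, so stress falls on the antepenult (syllable 3, lal).
Stress on syllable 3: gi:.bli.ˈlal.bo.ba.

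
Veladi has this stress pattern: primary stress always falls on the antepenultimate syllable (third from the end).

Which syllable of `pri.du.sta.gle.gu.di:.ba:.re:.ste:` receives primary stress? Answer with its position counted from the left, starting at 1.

7

The word has 9 syllables; the antepenultimate syllable (third from the end) is syllable 7 (ba:).
Primary stress: syllable 7 → pri.du.sta.gle.gu.di:.ˈba:.re:.ste:.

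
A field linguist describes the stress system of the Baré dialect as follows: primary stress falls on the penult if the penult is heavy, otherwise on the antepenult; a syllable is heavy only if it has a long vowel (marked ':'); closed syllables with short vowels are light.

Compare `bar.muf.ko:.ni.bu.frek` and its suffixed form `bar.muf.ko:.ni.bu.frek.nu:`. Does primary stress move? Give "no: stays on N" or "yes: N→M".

Base `bar.muf.ko:.ni.bu.frek` (6 syllables):
  Weights: 4 ni L, 5 bu L, 6 frek L.
  The penult (syllable 5, bu) is light, so stress falls on the antepenult (syllable 4, ni).
  → primary stress on syllable 4.
Suffixed `bar.muf.ko:.ni.bu.frek.nu:` (7 syllables):
  Weights: 5 bu L, 6 frek L, 7 nu: H.
  The penult (syllable 6, frek) is light, so stress falls on the antepenult (syllable 5, bu).
  → primary stress on syllable 5.

yes: 4→5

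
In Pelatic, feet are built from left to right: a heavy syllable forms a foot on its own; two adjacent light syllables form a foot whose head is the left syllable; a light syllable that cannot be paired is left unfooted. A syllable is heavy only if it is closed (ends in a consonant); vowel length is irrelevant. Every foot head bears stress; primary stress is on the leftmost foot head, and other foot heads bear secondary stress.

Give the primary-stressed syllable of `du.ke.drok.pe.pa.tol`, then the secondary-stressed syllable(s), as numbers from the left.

Weights: 1 du L, 2 ke L, 3 drok H, 4 pe L, 5 pa L, 6 tol H.
Parse left to right (heavy = foot alone; LL = one foot; stranded L unfooted): (ˈdu.ke) (ˈdrok) (ˈpe.pa) (ˈtol).
Foot heads: 1, 3, 4, 6.
Primary stress on the leftmost head = syllable 1.
Secondary stress on 3, 4, 6: ˈdu.ke.ˌdrok.ˌpe.pa.ˌtol.

primary 1, secondary 3, 4, 6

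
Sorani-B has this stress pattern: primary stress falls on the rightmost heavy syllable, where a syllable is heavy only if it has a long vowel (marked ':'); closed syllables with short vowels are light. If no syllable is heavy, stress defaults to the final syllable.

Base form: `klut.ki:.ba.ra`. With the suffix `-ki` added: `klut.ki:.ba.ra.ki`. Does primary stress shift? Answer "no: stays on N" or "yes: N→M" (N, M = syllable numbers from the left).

no: stays on 2

Base `klut.ki:.ba.ra` (4 syllables):
  Weights: 1 klut L, 2 ki: H, 3 ba L, 4 ra L.
  Heavy syllables in the domain: 2. The rightmost is syllable 2 (ki:).
  → primary stress on syllable 2.
Suffixed `klut.ki:.ba.ra.ki` (5 syllables):
  Weights: 1 klut L, 2 ki: H, 3 ba L, 4 ra L, 5 ki L.
  Heavy syllables in the domain: 2. The rightmost is syllable 2 (ki:).
  → primary stress on syllable 2.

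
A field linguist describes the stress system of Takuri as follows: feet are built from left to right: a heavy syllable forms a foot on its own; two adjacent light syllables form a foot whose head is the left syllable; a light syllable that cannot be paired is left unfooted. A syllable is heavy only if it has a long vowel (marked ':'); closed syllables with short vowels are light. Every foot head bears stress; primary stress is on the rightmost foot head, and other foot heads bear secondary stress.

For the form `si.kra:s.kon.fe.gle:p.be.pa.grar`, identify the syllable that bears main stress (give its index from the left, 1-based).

Weights: 1 si L, 2 kra:s H, 3 kon L, 4 fe L, 5 gle:p H, 6 be L, 7 pa L, 8 grar L.
Parse left to right (heavy = foot alone; LL = one foot; stranded L unfooted): si (ˈkra:s) (ˈkon.fe) (ˈgle:p) (ˈbe.pa) grar.
Foot heads: 2, 3, 5, 6.
Primary stress on the rightmost head = syllable 6.
Primary stress: syllable 6 → si.kra:s.kon.fe.gle:p.ˈbe.pa.grar.

6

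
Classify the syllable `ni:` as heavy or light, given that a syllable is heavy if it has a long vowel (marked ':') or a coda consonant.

`ni:`: long vowel, open (no coda). Long vowel → heavy.

heavy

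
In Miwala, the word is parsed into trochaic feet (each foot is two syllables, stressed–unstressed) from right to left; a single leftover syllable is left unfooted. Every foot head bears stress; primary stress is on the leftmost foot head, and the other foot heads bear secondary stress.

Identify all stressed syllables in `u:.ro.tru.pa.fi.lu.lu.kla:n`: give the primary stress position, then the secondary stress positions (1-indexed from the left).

Parse right to left into trochaic (ˈσσ) feet: (ˈu:.ro) (ˈtru.pa) (ˈfi.lu) (ˈlu.kla:n).
Foot heads (stressed positions): 1, 3, 5, 7.
End Rule Leftmost: primary stress on the leftmost head = syllable 1.
Secondary stress on 3, 5, 7: ˈu:.ro.ˌtru.pa.ˌfi.lu.ˌlu.kla:n.

primary 1, secondary 3, 5, 7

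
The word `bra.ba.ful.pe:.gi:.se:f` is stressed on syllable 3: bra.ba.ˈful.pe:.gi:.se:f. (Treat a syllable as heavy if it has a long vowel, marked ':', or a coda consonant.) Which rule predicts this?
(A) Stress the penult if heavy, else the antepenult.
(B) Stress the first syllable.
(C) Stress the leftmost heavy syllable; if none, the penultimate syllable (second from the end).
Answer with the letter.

Rule A → syllable 5 (observed: 3).
Rule B → syllable 1 (observed: 3).
Rule C → syllable 3 ✓.

C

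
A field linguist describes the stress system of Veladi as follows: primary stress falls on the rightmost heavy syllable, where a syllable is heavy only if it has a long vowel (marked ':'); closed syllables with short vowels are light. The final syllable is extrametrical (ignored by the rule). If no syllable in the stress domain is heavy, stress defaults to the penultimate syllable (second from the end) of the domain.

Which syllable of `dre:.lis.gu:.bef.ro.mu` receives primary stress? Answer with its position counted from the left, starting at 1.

The final syllable (6, mu) is extrametrical; the stress domain is syllables 1–5.
Weights: 1 dre: H, 2 lis L, 3 gu: H, 4 bef L, 5 ro L.
Heavy syllables in the domain: 1, 3. The rightmost is syllable 3 (gu:).
Primary stress: syllable 3 → dre:.lis.ˈgu:.bef.ro.mu.

3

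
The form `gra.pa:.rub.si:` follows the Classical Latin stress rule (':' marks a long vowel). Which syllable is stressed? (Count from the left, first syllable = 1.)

Classical Latin: stress the penult if heavy (long vowel or closed), else the antepenult.
Weights: 2 pa: H, 3 rub H, 4 si: H.
The penult (syllable 3, rub) is heavy, so it takes stress.
Stress on syllable 3: gra.pa:.ˈrub.si:.

3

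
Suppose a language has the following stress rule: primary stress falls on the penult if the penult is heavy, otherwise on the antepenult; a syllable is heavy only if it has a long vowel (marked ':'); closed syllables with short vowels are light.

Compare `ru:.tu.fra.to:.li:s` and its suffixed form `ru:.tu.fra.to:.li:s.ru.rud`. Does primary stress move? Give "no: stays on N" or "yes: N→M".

yes: 4→5

Base `ru:.tu.fra.to:.li:s` (5 syllables):
  Weights: 3 fra L, 4 to: H, 5 li:s H.
  The penult (syllable 4, to:) is heavy, so it takes stress.
  → primary stress on syllable 4.
Suffixed `ru:.tu.fra.to:.li:s.ru.rud` (7 syllables):
  Weights: 5 li:s H, 6 ru L, 7 rud L.
  The penult (syllable 6, ru) is light, so stress falls on the antepenult (syllable 5, li:s).
  → primary stress on syllable 5.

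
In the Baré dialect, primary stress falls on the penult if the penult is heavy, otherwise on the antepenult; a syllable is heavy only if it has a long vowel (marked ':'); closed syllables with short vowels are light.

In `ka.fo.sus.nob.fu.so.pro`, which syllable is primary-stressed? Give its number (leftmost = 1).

5

Weights: 5 fu L, 6 so L, 7 pro L.
The penult (syllable 6, so) is light, so stress falls on the antepenult (syllable 5, fu).
Primary stress: syllable 5 → ka.fo.sus.nob.ˈfu.so.pro.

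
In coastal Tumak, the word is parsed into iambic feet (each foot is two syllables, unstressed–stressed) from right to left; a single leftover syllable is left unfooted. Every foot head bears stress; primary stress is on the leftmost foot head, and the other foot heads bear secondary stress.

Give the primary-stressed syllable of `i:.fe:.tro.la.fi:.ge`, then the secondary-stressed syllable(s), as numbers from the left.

Parse right to left into iambic (σˈσ) feet: (i:.ˈfe:) (tro.ˈla) (fi:.ˈge).
Foot heads (stressed positions): 2, 4, 6.
End Rule Leftmost: primary stress on the leftmost head = syllable 2.
Secondary stress on 4, 6: i:.ˈfe:.tro.ˌla.fi:.ˌge.

primary 2, secondary 4, 6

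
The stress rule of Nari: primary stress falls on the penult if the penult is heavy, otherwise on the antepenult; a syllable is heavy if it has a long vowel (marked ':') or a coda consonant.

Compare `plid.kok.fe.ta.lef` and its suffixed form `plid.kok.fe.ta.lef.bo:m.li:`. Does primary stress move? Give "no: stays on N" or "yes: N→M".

yes: 3→6

Base `plid.kok.fe.ta.lef` (5 syllables):
  Weights: 3 fe L, 4 ta L, 5 lef H.
  The penult (syllable 4, ta) is light, so stress falls on the antepenult (syllable 3, fe).
  → primary stress on syllable 3.
Suffixed `plid.kok.fe.ta.lef.bo:m.li:` (7 syllables):
  Weights: 5 lef H, 6 bo:m H, 7 li: H.
  The penult (syllable 6, bo:m) is heavy, so it takes stress.
  → primary stress on syllable 6.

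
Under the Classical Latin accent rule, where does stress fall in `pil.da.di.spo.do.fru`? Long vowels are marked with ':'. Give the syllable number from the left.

Classical Latin: stress the penult if heavy (long vowel or closed), else the antepenult.
Weights: 4 spo L, 5 do L, 6 fru L.
The penult (syllable 5, do) is light, so stress falls on the antepenult (syllable 4, spo).
Stress on syllable 4: pil.da.di.ˈspo.do.fru.

4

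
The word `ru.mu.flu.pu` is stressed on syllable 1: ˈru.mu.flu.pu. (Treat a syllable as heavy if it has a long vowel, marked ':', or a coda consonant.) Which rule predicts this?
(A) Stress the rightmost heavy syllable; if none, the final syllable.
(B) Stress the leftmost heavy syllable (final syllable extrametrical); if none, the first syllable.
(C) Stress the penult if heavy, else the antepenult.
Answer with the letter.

B

Rule A → syllable 4 (observed: 1).
Rule B → syllable 1 ✓.
Rule C → syllable 2 (observed: 1).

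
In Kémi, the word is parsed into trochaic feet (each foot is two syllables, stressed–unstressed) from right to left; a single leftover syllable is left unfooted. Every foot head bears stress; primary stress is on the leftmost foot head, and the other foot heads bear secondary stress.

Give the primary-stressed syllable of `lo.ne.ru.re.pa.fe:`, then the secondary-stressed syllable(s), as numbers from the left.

primary 1, secondary 3, 5

Parse right to left into trochaic (ˈσσ) feet: (ˈlo.ne) (ˈru.re) (ˈpa.fe:).
Foot heads (stressed positions): 1, 3, 5.
End Rule Leftmost: primary stress on the leftmost head = syllable 1.
Secondary stress on 3, 5: ˈlo.ne.ˌru.re.ˌpa.fe:.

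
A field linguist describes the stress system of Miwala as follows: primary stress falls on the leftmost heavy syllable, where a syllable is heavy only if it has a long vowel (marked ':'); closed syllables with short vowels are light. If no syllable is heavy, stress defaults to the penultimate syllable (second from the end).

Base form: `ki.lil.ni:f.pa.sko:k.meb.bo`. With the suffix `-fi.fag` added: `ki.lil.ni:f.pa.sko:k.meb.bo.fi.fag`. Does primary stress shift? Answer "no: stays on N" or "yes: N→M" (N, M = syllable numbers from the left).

Base `ki.lil.ni:f.pa.sko:k.meb.bo` (7 syllables):
  Weights: 1 ki L, 2 lil L, 3 ni:f H, 4 pa L, 5 sko:k H, 6 meb L, 7 bo L.
  Heavy syllables in the domain: 3, 5. The leftmost is syllable 3 (ni:f).
  → primary stress on syllable 3.
Suffixed `ki.lil.ni:f.pa.sko:k.meb.bo.fi.fag` (9 syllables):
  Weights: 1 ki L, 2 lil L, 3 ni:f H, 4 pa L, 5 sko:k H, 6 meb L, 7 bo L, 8 fi L, 9 fag L.
  Heavy syllables in the domain: 3, 5. The leftmost is syllable 3 (ni:f).
  → primary stress on syllable 3.

no: stays on 3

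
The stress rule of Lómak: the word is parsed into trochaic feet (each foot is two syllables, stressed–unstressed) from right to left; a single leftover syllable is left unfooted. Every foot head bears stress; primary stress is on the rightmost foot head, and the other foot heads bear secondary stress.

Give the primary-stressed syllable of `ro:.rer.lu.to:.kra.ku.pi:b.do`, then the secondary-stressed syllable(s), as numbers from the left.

Parse right to left into trochaic (ˈσσ) feet: (ˈro:.rer) (ˈlu.to:) (ˈkra.ku) (ˈpi:b.do).
Foot heads (stressed positions): 1, 3, 5, 7.
End Rule Rightmost: primary stress on the rightmost head = syllable 7.
Secondary stress on 1, 3, 5: ˌro:.rer.ˌlu.to:.ˌkra.ku.ˈpi:b.do.

primary 7, secondary 1, 3, 5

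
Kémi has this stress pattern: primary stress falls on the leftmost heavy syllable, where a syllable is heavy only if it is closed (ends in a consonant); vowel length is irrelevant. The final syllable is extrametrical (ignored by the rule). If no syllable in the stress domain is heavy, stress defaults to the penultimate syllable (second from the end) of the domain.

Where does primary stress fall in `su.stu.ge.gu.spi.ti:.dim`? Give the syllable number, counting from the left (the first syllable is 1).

5

The final syllable (7, dim) is extrametrical; the stress domain is syllables 1–6.
Weights: 1 su L, 2 stu L, 3 ge L, 4 gu L, 5 spi L, 6 ti: L.
No heavy syllable in the domain; default to the penultimate syllable (second from the end) of the domain = syllable 5.
Primary stress: syllable 5 → su.stu.ge.gu.ˈspi.ti:.dim.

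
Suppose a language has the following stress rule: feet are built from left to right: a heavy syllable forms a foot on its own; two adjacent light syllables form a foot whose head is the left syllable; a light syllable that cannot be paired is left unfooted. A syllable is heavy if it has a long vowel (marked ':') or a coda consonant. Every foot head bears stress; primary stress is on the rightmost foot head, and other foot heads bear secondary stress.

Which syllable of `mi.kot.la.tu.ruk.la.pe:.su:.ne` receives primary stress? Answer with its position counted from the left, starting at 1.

Weights: 1 mi L, 2 kot H, 3 la L, 4 tu L, 5 ruk H, 6 la L, 7 pe: H, 8 su: H, 9 ne L.
Parse left to right (heavy = foot alone; LL = one foot; stranded L unfooted): mi (ˈkot) (ˈla.tu) (ˈruk) la (ˈpe:) (ˈsu:) ne.
Foot heads: 2, 3, 5, 7, 8.
Primary stress on the rightmost head = syllable 8.
Primary stress: syllable 8 → mi.kot.la.tu.ruk.la.pe:.ˈsu:.ne.

8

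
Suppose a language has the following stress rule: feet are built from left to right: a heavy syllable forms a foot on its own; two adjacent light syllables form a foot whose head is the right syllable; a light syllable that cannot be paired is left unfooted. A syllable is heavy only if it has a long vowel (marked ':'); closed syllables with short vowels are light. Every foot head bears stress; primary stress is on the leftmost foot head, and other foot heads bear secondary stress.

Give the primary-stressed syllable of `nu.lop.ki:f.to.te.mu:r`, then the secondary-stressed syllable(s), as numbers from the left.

primary 2, secondary 3, 5, 6

Weights: 1 nu L, 2 lop L, 3 ki:f H, 4 to L, 5 te L, 6 mu:r H.
Parse left to right (heavy = foot alone; LL = one foot; stranded L unfooted): (nu.ˈlop) (ˈki:f) (to.ˈte) (ˈmu:r).
Foot heads: 2, 3, 5, 6.
Primary stress on the leftmost head = syllable 2.
Secondary stress on 3, 5, 6: nu.ˈlop.ˌki:f.to.ˌte.ˌmu:r.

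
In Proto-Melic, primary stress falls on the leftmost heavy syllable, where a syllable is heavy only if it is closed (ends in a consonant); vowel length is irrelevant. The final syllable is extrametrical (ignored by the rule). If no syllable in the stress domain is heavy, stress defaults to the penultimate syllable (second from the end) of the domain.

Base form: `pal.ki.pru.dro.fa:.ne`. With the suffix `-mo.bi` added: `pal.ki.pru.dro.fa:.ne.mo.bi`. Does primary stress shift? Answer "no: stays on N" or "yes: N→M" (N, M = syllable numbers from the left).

Base `pal.ki.pru.dro.fa:.ne` (6 syllables):
  The final syllable (6, ne) is extrametrical; the stress domain is syllables 1–5.
  Weights: 1 pal H, 2 ki L, 3 pru L, 4 dro L, 5 fa: L.
  Heavy syllables in the domain: 1. The leftmost is syllable 1 (pal).
  → primary stress on syllable 1.
Suffixed `pal.ki.pru.dro.fa:.ne.mo.bi` (8 syllables):
  The final syllable (8, bi) is extrametrical; the stress domain is syllables 1–7.
  Weights: 1 pal H, 2 ki L, 3 pru L, 4 dro L, 5 fa: L, 6 ne L, 7 mo L.
  Heavy syllables in the domain: 1. The leftmost is syllable 1 (pal).
  → primary stress on syllable 1.

no: stays on 1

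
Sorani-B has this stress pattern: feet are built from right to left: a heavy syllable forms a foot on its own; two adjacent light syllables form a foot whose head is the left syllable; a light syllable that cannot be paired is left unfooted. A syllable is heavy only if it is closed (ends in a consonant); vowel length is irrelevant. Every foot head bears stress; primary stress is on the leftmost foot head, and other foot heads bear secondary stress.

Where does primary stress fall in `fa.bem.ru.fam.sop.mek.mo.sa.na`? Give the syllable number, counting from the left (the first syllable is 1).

Weights: 1 fa L, 2 bem H, 3 ru L, 4 fam H, 5 sop H, 6 mek H, 7 mo L, 8 sa L, 9 na L.
Parse right to left (heavy = foot alone; LL = one foot; stranded L unfooted): fa (ˈbem) ru (ˈfam) (ˈsop) (ˈmek) mo (ˈsa.na).
Foot heads: 2, 4, 5, 6, 8.
Primary stress on the leftmost head = syllable 2.
Primary stress: syllable 2 → fa.ˈbem.ru.fam.sop.mek.mo.sa.na.

2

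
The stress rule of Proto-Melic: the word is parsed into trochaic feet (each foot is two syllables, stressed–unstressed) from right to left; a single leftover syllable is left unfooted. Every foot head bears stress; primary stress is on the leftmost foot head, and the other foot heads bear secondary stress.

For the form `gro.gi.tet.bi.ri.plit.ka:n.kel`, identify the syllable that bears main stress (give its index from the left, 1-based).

1

Parse right to left into trochaic (ˈσσ) feet: (ˈgro.gi) (ˈtet.bi) (ˈri.plit) (ˈka:n.kel).
Foot heads (stressed positions): 1, 3, 5, 7.
End Rule Leftmost: primary stress on the leftmost head = syllable 1.
Primary stress: syllable 1 → ˈgro.gi.tet.bi.ri.plit.ka:n.kel.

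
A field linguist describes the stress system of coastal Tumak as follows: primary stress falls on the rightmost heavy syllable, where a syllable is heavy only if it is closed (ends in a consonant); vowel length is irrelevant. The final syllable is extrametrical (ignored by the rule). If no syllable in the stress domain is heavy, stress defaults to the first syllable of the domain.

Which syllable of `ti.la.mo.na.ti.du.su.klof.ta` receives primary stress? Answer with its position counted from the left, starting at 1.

The final syllable (9, ta) is extrametrical; the stress domain is syllables 1–8.
Weights: 1 ti L, 2 la L, 3 mo L, 4 na L, 5 ti L, 6 du L, 7 su L, 8 klof H.
Heavy syllables in the domain: 8. The rightmost is syllable 8 (klof).
Primary stress: syllable 8 → ti.la.mo.na.ti.du.su.ˈklof.ta.

8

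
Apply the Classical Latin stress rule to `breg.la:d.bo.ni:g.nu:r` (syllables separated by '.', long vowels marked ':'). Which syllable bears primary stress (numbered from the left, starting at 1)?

Classical Latin: stress the penult if heavy (long vowel or closed), else the antepenult.
Weights: 3 bo L, 4 ni:g H, 5 nu:r H.
The penult (syllable 4, ni:g) is heavy, so it takes stress.
Stress on syllable 4: breg.la:d.bo.ˈni:g.nu:r.

4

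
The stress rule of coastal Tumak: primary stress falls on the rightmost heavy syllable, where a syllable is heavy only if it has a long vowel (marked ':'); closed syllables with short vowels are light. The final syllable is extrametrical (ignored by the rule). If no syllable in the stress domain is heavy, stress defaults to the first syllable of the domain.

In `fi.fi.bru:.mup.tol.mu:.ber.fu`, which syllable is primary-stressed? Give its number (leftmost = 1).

6

The final syllable (8, fu) is extrametrical; the stress domain is syllables 1–7.
Weights: 1 fi L, 2 fi L, 3 bru: H, 4 mup L, 5 tol L, 6 mu: H, 7 ber L.
Heavy syllables in the domain: 3, 6. The rightmost is syllable 6 (mu:).
Primary stress: syllable 6 → fi.fi.bru:.mup.tol.ˈmu:.ber.fu.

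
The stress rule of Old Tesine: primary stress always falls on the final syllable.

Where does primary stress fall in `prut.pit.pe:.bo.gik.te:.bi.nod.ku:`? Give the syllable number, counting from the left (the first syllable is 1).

9

The word has 9 syllables; the final syllable is syllable 9 (ku:).
Primary stress: syllable 9 → prut.pit.pe:.bo.gik.te:.bi.nod.ˈku:.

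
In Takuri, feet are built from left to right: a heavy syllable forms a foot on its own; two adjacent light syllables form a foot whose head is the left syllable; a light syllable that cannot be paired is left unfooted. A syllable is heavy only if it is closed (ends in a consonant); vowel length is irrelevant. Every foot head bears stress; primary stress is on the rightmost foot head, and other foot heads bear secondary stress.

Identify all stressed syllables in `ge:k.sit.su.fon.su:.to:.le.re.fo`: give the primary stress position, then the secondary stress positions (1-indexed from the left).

Weights: 1 ge:k H, 2 sit H, 3 su L, 4 fon H, 5 su: L, 6 to: L, 7 le L, 8 re L, 9 fo L.
Parse left to right (heavy = foot alone; LL = one foot; stranded L unfooted): (ˈge:k) (ˈsit) su (ˈfon) (ˈsu:.to:) (ˈle.re) fo.
Foot heads: 1, 2, 4, 5, 7.
Primary stress on the rightmost head = syllable 7.
Secondary stress on 1, 2, 4, 5: ˌge:k.ˌsit.su.ˌfon.ˌsu:.to:.ˈle.re.fo.

primary 7, secondary 1, 2, 4, 5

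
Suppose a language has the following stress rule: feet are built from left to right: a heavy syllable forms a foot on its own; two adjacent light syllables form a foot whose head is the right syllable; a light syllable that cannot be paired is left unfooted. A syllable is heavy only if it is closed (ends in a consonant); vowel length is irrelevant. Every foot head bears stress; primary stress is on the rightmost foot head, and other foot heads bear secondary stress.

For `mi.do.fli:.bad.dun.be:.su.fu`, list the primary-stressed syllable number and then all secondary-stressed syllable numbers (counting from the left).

primary 7, secondary 2, 4, 5

Weights: 1 mi L, 2 do L, 3 fli: L, 4 bad H, 5 dun H, 6 be: L, 7 su L, 8 fu L.
Parse left to right (heavy = foot alone; LL = one foot; stranded L unfooted): (mi.ˈdo) fli: (ˈbad) (ˈdun) (be:.ˈsu) fu.
Foot heads: 2, 4, 5, 7.
Primary stress on the rightmost head = syllable 7.
Secondary stress on 2, 4, 5: mi.ˌdo.fli:.ˌbad.ˌdun.be:.ˈsu.fu.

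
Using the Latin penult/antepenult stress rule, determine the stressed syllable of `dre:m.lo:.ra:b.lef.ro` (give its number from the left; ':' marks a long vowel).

4

Classical Latin: stress the penult if heavy (long vowel or closed), else the antepenult.
Weights: 3 ra:b H, 4 lef H, 5 ro L.
The penult (syllable 4, lef) is heavy, so it takes stress.
Stress on syllable 4: dre:m.lo:.ra:b.ˈlef.ro.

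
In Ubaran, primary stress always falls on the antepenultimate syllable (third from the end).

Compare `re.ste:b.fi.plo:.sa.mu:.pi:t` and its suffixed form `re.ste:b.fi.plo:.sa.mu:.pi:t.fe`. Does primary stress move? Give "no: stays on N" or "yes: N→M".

yes: 5→6

Base `re.ste:b.fi.plo:.sa.mu:.pi:t` (7 syllables):
  The word has 7 syllables; the antepenultimate syllable (third from the end) is syllable 5 (sa).
  → primary stress on syllable 5.
Suffixed `re.ste:b.fi.plo:.sa.mu:.pi:t.fe` (8 syllables):
  The word has 8 syllables; the antepenultimate syllable (third from the end) is syllable 6 (mu:).
  → primary stress on syllable 6.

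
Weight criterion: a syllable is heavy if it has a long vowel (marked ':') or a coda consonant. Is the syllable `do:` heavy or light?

heavy

`do:`: long vowel, open (no coda). Long vowel → heavy.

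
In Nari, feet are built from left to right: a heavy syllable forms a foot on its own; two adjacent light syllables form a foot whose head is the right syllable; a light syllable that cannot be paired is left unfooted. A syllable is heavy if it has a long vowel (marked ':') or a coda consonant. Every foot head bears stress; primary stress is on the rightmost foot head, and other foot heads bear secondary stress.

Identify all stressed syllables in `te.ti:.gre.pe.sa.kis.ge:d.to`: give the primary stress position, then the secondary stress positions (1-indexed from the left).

primary 7, secondary 2, 4, 6

Weights: 1 te L, 2 ti: H, 3 gre L, 4 pe L, 5 sa L, 6 kis H, 7 ge:d H, 8 to L.
Parse left to right (heavy = foot alone; LL = one foot; stranded L unfooted): te (ˈti:) (gre.ˈpe) sa (ˈkis) (ˈge:d) to.
Foot heads: 2, 4, 6, 7.
Primary stress on the rightmost head = syllable 7.
Secondary stress on 2, 4, 6: te.ˌti:.gre.ˌpe.sa.ˌkis.ˈge:d.to.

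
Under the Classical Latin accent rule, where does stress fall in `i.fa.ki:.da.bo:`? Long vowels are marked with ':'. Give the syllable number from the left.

3

Classical Latin: stress the penult if heavy (long vowel or closed), else the antepenult.
Weights: 3 ki: H, 4 da L, 5 bo: H.
The penult (syllable 4, da) is light, so stress falls on the antepenult (syllable 3, ki:).
Stress on syllable 3: i.fa.ˈki:.da.bo:.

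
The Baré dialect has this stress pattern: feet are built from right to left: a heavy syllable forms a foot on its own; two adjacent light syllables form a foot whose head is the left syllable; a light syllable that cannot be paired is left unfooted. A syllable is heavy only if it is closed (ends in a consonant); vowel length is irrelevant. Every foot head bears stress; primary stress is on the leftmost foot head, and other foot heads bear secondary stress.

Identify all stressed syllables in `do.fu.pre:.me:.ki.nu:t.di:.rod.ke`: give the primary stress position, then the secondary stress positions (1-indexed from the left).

primary 2, secondary 4, 6, 8

Weights: 1 do L, 2 fu L, 3 pre: L, 4 me: L, 5 ki L, 6 nu:t H, 7 di: L, 8 rod H, 9 ke L.
Parse right to left (heavy = foot alone; LL = one foot; stranded L unfooted): do (ˈfu.pre:) (ˈme:.ki) (ˈnu:t) di: (ˈrod) ke.
Foot heads: 2, 4, 6, 8.
Primary stress on the leftmost head = syllable 2.
Secondary stress on 4, 6, 8: do.ˈfu.pre:.ˌme:.ki.ˌnu:t.di:.ˌrod.ke.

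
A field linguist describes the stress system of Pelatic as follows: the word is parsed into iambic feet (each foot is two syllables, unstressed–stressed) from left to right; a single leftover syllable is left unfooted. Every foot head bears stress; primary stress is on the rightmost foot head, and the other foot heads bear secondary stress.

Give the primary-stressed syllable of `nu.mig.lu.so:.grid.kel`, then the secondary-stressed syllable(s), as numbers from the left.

Parse left to right into iambic (σˈσ) feet: (nu.ˈmig) (lu.ˈso:) (grid.ˈkel).
Foot heads (stressed positions): 2, 4, 6.
End Rule Rightmost: primary stress on the rightmost head = syllable 6.
Secondary stress on 2, 4: nu.ˌmig.lu.ˌso:.grid.ˈkel.

primary 6, secondary 2, 4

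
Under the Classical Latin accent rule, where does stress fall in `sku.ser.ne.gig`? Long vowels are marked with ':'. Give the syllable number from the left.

2

Classical Latin: stress the penult if heavy (long vowel or closed), else the antepenult.
Weights: 2 ser H, 3 ne L, 4 gig H.
The penult (syllable 3, ne) is light, so stress falls on the antepenult (syllable 2, ser).
Stress on syllable 2: sku.ˈser.ne.gig.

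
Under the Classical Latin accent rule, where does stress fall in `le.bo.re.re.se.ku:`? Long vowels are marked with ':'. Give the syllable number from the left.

4

Classical Latin: stress the penult if heavy (long vowel or closed), else the antepenult.
Weights: 4 re L, 5 se L, 6 ku: H.
The penult (syllable 5, se) is light, so stress falls on the antepenult (syllable 4, re).
Stress on syllable 4: le.bo.re.ˈre.se.ku:.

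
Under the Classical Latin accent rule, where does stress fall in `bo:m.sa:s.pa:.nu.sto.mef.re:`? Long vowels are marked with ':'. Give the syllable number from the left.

6

Classical Latin: stress the penult if heavy (long vowel or closed), else the antepenult.
Weights: 5 sto L, 6 mef H, 7 re: H.
The penult (syllable 6, mef) is heavy, so it takes stress.
Stress on syllable 6: bo:m.sa:s.pa:.nu.sto.ˈmef.re:.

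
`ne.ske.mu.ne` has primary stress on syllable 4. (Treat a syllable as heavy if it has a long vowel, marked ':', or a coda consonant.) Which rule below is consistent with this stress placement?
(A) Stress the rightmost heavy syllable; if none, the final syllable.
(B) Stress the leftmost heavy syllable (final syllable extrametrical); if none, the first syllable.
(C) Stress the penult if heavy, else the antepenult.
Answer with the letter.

A

Rule A → syllable 4 ✓.
Rule B → syllable 1 (observed: 4).
Rule C → syllable 2 (observed: 4).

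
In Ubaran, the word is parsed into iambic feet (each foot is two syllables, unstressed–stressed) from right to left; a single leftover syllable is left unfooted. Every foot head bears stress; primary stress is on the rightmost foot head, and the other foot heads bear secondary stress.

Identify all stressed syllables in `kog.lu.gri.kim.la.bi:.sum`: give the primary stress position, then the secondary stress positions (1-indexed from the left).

primary 7, secondary 3, 5

Parse right to left into iambic (σˈσ) feet: kog (lu.ˈgri) (kim.ˈla) (bi:.ˈsum). Syllable 1 is left unfooted.
Foot heads (stressed positions): 3, 5, 7.
End Rule Rightmost: primary stress on the rightmost head = syllable 7.
Secondary stress on 3, 5: kog.lu.ˌgri.kim.ˌla.bi:.ˈsum.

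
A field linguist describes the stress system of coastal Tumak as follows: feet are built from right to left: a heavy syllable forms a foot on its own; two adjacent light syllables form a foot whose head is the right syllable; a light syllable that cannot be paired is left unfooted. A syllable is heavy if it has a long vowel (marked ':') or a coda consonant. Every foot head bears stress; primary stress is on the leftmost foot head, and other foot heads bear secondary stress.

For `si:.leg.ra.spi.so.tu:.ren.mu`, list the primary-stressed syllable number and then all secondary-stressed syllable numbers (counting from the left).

Weights: 1 si: H, 2 leg H, 3 ra L, 4 spi L, 5 so L, 6 tu: H, 7 ren H, 8 mu L.
Parse right to left (heavy = foot alone; LL = one foot; stranded L unfooted): (ˈsi:) (ˈleg) ra (spi.ˈso) (ˈtu:) (ˈren) mu.
Foot heads: 1, 2, 5, 6, 7.
Primary stress on the leftmost head = syllable 1.
Secondary stress on 2, 5, 6, 7: ˈsi:.ˌleg.ra.spi.ˌso.ˌtu:.ˌren.mu.

primary 1, secondary 2, 5, 6, 7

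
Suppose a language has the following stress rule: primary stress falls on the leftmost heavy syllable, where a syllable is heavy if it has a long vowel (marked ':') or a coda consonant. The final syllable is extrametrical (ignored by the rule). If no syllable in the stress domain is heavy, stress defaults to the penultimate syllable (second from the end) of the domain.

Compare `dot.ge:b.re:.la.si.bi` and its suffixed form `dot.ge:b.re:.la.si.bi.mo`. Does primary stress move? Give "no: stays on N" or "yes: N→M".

no: stays on 1

Base `dot.ge:b.re:.la.si.bi` (6 syllables):
  The final syllable (6, bi) is extrametrical; the stress domain is syllables 1–5.
  Weights: 1 dot H, 2 ge:b H, 3 re: H, 4 la L, 5 si L.
  Heavy syllables in the domain: 1, 2, 3. The leftmost is syllable 1 (dot).
  → primary stress on syllable 1.
Suffixed `dot.ge:b.re:.la.si.bi.mo` (7 syllables):
  The final syllable (7, mo) is extrametrical; the stress domain is syllables 1–6.
  Weights: 1 dot H, 2 ge:b H, 3 re: H, 4 la L, 5 si L, 6 bi L.
  Heavy syllables in the domain: 1, 2, 3. The leftmost is syllable 1 (dot).
  → primary stress on syllable 1.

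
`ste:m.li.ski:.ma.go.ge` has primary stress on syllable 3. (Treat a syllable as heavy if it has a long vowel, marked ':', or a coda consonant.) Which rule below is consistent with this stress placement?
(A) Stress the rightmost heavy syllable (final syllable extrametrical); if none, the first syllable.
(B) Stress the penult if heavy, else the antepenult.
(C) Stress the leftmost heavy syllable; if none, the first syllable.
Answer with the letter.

A

Rule A → syllable 3 ✓.
Rule B → syllable 4 (observed: 3).
Rule C → syllable 1 (observed: 3).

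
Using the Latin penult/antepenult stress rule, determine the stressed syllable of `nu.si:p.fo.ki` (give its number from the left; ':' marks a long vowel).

2

Classical Latin: stress the penult if heavy (long vowel or closed), else the antepenult.
Weights: 2 si:p H, 3 fo L, 4 ki L.
The penult (syllable 3, fo) is light, so stress falls on the antepenult (syllable 2, si:p).
Stress on syllable 2: nu.ˈsi:p.fo.ki.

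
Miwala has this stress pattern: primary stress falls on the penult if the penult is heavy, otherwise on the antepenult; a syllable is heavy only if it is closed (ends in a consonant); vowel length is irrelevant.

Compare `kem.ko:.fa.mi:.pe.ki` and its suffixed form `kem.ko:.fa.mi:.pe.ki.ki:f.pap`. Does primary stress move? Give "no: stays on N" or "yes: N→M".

Base `kem.ko:.fa.mi:.pe.ki` (6 syllables):
  Weights: 4 mi: L, 5 pe L, 6 ki L.
  The penult (syllable 5, pe) is light, so stress falls on the antepenult (syllable 4, mi:).
  → primary stress on syllable 4.
Suffixed `kem.ko:.fa.mi:.pe.ki.ki:f.pap` (8 syllables):
  Weights: 6 ki L, 7 ki:f H, 8 pap H.
  The penult (syllable 7, ki:f) is heavy, so it takes stress.
  → primary stress on syllable 7.

yes: 4→7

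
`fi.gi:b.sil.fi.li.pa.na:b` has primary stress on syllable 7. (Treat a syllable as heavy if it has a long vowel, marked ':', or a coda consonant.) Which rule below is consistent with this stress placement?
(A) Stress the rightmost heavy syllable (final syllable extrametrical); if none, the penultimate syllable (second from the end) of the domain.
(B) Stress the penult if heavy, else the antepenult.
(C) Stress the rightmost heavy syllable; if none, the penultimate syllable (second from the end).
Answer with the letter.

Rule A → syllable 3 (observed: 7).
Rule B → syllable 5 (observed: 7).
Rule C → syllable 7 ✓.

C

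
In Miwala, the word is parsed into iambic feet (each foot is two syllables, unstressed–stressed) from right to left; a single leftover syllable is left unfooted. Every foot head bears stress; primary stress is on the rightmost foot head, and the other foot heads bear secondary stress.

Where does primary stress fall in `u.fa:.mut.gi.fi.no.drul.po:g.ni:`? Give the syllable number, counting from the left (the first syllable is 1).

Parse right to left into iambic (σˈσ) feet: u (fa:.ˈmut) (gi.ˈfi) (no.ˈdrul) (po:g.ˈni:). Syllable 1 is left unfooted.
Foot heads (stressed positions): 3, 5, 7, 9.
End Rule Rightmost: primary stress on the rightmost head = syllable 9.
Primary stress: syllable 9 → u.fa:.mut.gi.fi.no.drul.po:g.ˈni:.

9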